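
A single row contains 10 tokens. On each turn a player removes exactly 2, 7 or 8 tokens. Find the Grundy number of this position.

Compute g(0), g(1), … for moves {2, 7, 8}:
k:     0  1  2  3  4  5  6  7  8  9 10
g(k):  0  0  1  1  0  0  1  1  2  2  0
So g(10) = 0.

0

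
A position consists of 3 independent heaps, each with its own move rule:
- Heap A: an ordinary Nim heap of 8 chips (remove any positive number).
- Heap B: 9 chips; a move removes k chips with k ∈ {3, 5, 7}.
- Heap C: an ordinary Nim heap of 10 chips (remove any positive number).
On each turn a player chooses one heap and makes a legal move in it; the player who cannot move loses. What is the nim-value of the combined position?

Heap A is a plain Nim heap of size 8, so its Grundy value is 8.
Grundy values for heap B (subtraction set {3, 5, 7}):
g(0) = mex{} = 0
g(1) = mex{} = 0
g(2) = mex{} = 0
g(3) = mex{0} = 1
g(4) = mex{0} = 1
g(5) = mex{0} = 1
g(6) = mex{0,1} = 2
g(7) = mex{0,1} = 2
g(8) = mex{0,1} = 2
g(9) = mex{0,1,2} = 3
So g(9) = 3.
Heap C is a plain Nim heap of size 10, so its Grundy value is 10.
The value of a disjunctive sum is the nim-sum of the parts.
Combined value = 8 ⊕ 3 ⊕ 10 = 1.

1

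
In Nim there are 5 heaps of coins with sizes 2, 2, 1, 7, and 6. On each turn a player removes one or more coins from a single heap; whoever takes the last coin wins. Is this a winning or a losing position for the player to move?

Losing position

Compute the nim-sum pairwise:
2 XOR 2 = 0
0 XOR 1 = 1
1 XOR 7 = 6
6 XOR 6 = 0
The nim-sum is 0, so this is a P-position: the player to move is in a losing position under optimal play.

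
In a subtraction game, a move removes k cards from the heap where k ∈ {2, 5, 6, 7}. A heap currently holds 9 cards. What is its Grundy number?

Build the Grundy sequence with g(k) = mex{g(k−s) : s ∈ {2, 5, 6, 7}, s ≤ k}:
g(0) = mex{} = 0
g(1) = mex{} = 0
g(2) = mex{0} = 1
g(3) = mex{0} = 1
g(4) = mex{1} = 0
g(5) = mex{0,1} = 2
g(6) = mex{0} = 1
g(7) = mex{0,1,2} = 3
g(8) = mex{0,1} = 2
g(9) = mex{0,1,3} = 2
So g(9) = 2.

2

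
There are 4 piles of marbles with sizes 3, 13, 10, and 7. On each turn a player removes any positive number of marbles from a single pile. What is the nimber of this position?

3

Compute the nim-sum pairwise:
3 ⊕ 13 = 14
14 ⊕ 10 = 4
4 ⊕ 7 = 3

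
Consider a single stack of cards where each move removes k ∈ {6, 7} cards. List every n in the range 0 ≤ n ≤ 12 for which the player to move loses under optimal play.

Compute g(0), g(1), … for moves {6, 7}:
g(0) = mex{} = 0
g(1) = mex{} = 0
g(2) = mex{} = 0
g(3) = mex{} = 0
g(4) = mex{} = 0
g(5) = mex{} = 0
g(6) = mex{0} = 1
g(7) = mex{0} = 1
g(8) = mex{0} = 1
g(9) = mex{0} = 1
g(10) = mex{0} = 1
g(11) = mex{0} = 1
g(12) = mex{0,1} = 2
The P-positions (g = 0) in 0..12 are 0, 1, 2, 3, 4, 5.

0, 1, 2, 3, 4, 5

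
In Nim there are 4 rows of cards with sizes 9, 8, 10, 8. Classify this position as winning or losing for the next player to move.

Bitwise XOR of the heap sizes:
  1001  (9)
  1000  (8)
  1010  (10)
  1000  (8)
  ----
  0011  (3)
The nim-sum is 3 ≠ 0, so this is an N-position: the player to move can win.

Winning position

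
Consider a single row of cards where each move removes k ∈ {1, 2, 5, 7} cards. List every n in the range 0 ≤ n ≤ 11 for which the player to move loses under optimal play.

Grundy values for subtraction set {1, 2, 5, 7}:
g(0) = mex{} = 0
g(1) = mex{0} = 1
g(2) = mex{0,1} = 2
g(3) = mex{1,2} = 0
g(4) = mex{0,2} = 1
g(5) = mex{0,1} = 2
g(6) = mex{1,2} = 0
g(7) = mex{0,2} = 1
g(8) = mex{0,1} = 2
g(9) = mex{1,2} = 0
g(10) = mex{0,2} = 1
g(11) = mex{0,1} = 2
The P-positions (g = 0) in 0..11 are 0, 3, 6, 9.

0, 3, 6, 9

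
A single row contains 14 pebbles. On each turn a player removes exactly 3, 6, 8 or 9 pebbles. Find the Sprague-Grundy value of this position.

Build the Grundy sequence with g(k) = mex{g(k−s) : s ∈ {3, 6, 8, 9}, s ≤ k}:
g(0) = mex{} = 0
g(1) = mex{} = 0
g(2) = mex{} = 0
g(3) = mex{0} = 1
g(4) = mex{0} = 1
g(5) = mex{0} = 1
g(6) = mex{0,1} = 2
g(7) = mex{0,1} = 2
g(8) = mex{0,1} = 2
g(9) = mex{0,1,2} = 3
g(10) = mex{0,1,2} = 3
g(11) = mex{0,1,2} = 3
g(12) = mex{1,2,3} = 0
g(13) = mex{1,2,3} = 0
g(14) = mex{1,2,3} = 0
So g(14) = 0.

0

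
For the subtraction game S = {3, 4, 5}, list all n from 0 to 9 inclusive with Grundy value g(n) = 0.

0, 1, 2, 8, 9

Grundy values for subtraction set {3, 4, 5}:
g(0) = mex{} = 0
g(1) = mex{} = 0
g(2) = mex{} = 0
g(3) = mex{0} = 1
g(4) = mex{0} = 1
g(5) = mex{0} = 1
g(6) = mex{0,1} = 2
g(7) = mex{0,1} = 2
g(8) = mex{1} = 0
g(9) = mex{1,2} = 0
The P-positions (g = 0) in 0..9 are 0, 1, 2, 8, 9.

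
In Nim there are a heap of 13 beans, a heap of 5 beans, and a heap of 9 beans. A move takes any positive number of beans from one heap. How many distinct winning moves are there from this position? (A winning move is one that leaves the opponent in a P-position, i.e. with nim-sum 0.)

3

Nim-sum: 13 XOR 5 XOR 9 = 1.
The overall nim-sum is X = 1. A heap of size p has a winning move iff p XOR X < p (reduce it to p XOR X).
  13: 13 XOR 1 = 12 < 13 — winning move (to 12).
  5: 5 XOR 1 = 4 < 5 — winning move (to 4).
  9: 9 XOR 1 = 8 < 9 — winning move (to 8).
That gives 3 winning moves.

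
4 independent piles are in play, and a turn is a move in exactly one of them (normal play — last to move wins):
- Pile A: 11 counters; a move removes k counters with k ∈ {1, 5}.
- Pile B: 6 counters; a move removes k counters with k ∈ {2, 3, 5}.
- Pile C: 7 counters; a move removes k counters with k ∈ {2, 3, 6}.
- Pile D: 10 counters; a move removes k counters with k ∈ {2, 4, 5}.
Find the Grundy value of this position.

2

Build the Grundy sequence for pile A with g(k) = mex{g(k−s) : s ∈ {1, 5}, s ≤ k}:
k:     0  1  2  3  4  5  6  7  8  9 10 11
g(k):  0  1  0  1  0  1  0  1  0  1  0  1
So g(11) = 1.
Build the Grundy sequence for pile B with g(k) = mex{g(k−s) : s ∈ {2, 3, 5}, s ≤ k}:
k:     0  1  2  3  4  5  6
g(k):  0  0  1  1  2  2  3
So g(6) = 3.
For pile C, compute g(0), g(1), … with moves {2, 3, 6}:
k:     0  1  2  3  4  5  6  7
g(k):  0  0  1  1  2  0  3  1
So g(7) = 1.
Grundy values for pile D (subtraction set {2, 4, 5}):
g(0) = mex{} = 0
g(1) = mex{} = 0
g(2) = mex{0} = 1
g(3) = mex{0} = 1
g(4) = mex{0,1} = 2
g(5) = mex{0,1} = 2
g(6) = mex{0,1,2} = 3
g(7) = mex{1,2} = 0
g(8) = mex{1,2,3} = 0
g(9) = mex{0,2} = 1
g(10) = mex{0,2,3} = 1
So g(10) = 1.
The value of a disjunctive sum is the nim-sum of the parts.
Combined value = 1 XOR 3 XOR 1 XOR 1 = 2.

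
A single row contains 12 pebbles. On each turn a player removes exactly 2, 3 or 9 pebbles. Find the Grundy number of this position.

0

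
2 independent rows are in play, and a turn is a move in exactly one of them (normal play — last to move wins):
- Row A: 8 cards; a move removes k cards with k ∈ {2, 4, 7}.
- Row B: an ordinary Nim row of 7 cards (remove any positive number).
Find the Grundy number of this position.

6

Grundy values for row A (subtraction set {2, 4, 7}):
k:     0  1  2  3  4  5  6  7  8
g(k):  0  0  1  1  2  2  0  3  1
So g(8) = 1.
Row B is a plain Nim row of size 7, so its Grundy value is 7.
By the Sprague-Grundy theorem, the Grundy value of a sum of independent games is the XOR of the component values.
Combined value = 1 ⊕ 7 = 6.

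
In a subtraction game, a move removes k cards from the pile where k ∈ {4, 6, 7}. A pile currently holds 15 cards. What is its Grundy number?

1

Build the Grundy sequence with g(k) = mex{g(k−s) : s ∈ {4, 6, 7}, s ≤ k}:
k:     0  1  2  3  4  5  6  7  8  9 10 11 12 13 14 15
g(k):  0  0  0  0  1  1  1  1  2  2  2  0  0  0  0  1
So g(15) = 1.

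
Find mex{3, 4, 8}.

0

0 is not in the set, so the mex is 0.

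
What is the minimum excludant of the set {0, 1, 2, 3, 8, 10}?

The values 0, 1, 2, 3 are all present; 4 is the first non-negative integer missing from the set.

4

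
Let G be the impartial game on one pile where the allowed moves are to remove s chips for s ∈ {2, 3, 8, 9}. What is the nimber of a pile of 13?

1

Compute g(0), g(1), … for moves {2, 3, 8, 9}:
g(0) = mex{} = 0
g(1) = mex{} = 0
g(2) = mex{0} = 1
g(3) = mex{0} = 1
g(4) = mex{0,1} = 2
g(5) = mex{1} = 0
g(6) = mex{1,2} = 0
g(7) = mex{0,2} = 1
g(8) = mex{0} = 1
g(9) = mex{0,1} = 2
g(10) = mex{0,1} = 2
g(11) = mex{1,2} = 0
g(12) = mex{1,2} = 0
g(13) = mex{0,2} = 1
So g(13) = 1.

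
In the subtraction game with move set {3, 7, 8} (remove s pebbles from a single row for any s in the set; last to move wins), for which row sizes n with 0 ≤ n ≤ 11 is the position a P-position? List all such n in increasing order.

0, 1, 2, 6, 11

Compute g(0), g(1), … for moves {3, 7, 8}:
k:     0  1  2  3  4  5  6  7  8  9 10 11
g(k):  0  0  0  1  1  1  0  2  2  1  3  0
The P-positions (g = 0) in 0..11 are 0, 1, 2, 6, 11.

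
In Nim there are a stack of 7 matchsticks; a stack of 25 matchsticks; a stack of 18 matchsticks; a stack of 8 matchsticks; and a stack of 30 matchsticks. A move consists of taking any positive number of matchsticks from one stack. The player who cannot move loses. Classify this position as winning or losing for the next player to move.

Compute the nim-sum pairwise:
7 XOR 25 = 30
30 XOR 18 = 12
12 XOR 8 = 4
4 XOR 30 = 26
The nim-sum is 26 ≠ 0, so this is an N-position: the player to move can win.

Winning position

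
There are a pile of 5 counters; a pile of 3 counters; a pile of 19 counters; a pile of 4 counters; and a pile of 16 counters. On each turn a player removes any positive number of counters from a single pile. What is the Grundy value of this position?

1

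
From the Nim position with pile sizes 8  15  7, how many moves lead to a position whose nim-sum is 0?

Compute the nim-sum pairwise:
8 ⊕ 15 = 7
7 ⊕ 7 = 0
The nim-sum is already 0, so every move leaves a nonzero nim-sum — there are no winning moves.

0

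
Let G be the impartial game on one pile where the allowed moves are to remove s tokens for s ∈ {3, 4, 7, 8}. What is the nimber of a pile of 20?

Compute g(0), g(1), … for moves {3, 4, 7, 8}:
k:     0  1  2  3  4  5  6  7  8  9 10 11 12 13 14 15 16 17 18 19 20
g(k):  0  0  0  1  1  1  2  2  2  3  3  0  0  0  1  1  1  2  2  2  3
So g(20) = 3.

3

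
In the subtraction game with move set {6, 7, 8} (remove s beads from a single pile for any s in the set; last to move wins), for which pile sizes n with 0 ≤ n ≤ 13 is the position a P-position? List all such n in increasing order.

0, 1, 2, 3, 4, 5

Compute g(0), g(1), … for moves {6, 7, 8}:
k:     0  1  2  3  4  5  6  7  8  9 10 11 12 13
g(k):  0  0  0  0  0  0  1  1  1  1  1  1  2  2
The P-positions (g = 0) in 0..13 are 0, 1, 2, 3, 4, 5.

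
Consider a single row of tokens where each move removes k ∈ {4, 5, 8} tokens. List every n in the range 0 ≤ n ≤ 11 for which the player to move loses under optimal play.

0, 1, 2, 3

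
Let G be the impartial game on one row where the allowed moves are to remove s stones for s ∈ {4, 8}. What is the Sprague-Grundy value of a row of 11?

2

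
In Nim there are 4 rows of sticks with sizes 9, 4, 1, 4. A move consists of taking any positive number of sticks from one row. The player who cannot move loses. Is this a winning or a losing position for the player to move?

Nim-sum: 9 ^ 4 ^ 1 ^ 4 = 8.
The nim-sum is 8 ≠ 0, so this is an N-position: the player to move can win.

Winning position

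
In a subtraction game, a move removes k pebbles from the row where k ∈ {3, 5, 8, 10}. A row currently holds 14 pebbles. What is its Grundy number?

Grundy values for subtraction set {3, 5, 8, 10}:
g(0) = mex{} = 0
g(1) = mex{} = 0
g(2) = mex{} = 0
g(3) = mex{0} = 1
g(4) = mex{0} = 1
g(5) = mex{0} = 1
g(6) = mex{0,1} = 2
g(7) = mex{0,1} = 2
g(8) = mex{0,1} = 2
g(9) = mex{0,1,2} = 3
g(10) = mex{0,1,2} = 3
g(11) = mex{0,1,2} = 3
g(12) = mex{0,1,2,3} = 4
g(13) = mex{1,2,3} = 0
g(14) = mex{1,2,3} = 0
So g(14) = 0.

0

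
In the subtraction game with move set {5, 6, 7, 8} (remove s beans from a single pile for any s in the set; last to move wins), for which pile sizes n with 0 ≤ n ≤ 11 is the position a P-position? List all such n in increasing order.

Build the Grundy sequence with g(k) = mex{g(k−s) : s ∈ {5, 6, 7, 8}, s ≤ k}:
g(0) = mex{} = 0
g(1) = mex{} = 0
g(2) = mex{} = 0
g(3) = mex{} = 0
g(4) = mex{} = 0
g(5) = mex{0} = 1
g(6) = mex{0} = 1
g(7) = mex{0} = 1
g(8) = mex{0} = 1
g(9) = mex{0} = 1
g(10) = mex{0,1} = 2
g(11) = mex{0,1} = 2
The P-positions (g = 0) in 0..11 are 0, 1, 2, 3, 4.

0, 1, 2, 3, 4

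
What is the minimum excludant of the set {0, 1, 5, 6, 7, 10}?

The values 0, 1 are all present; 2 is the first non-negative integer missing from the set.

2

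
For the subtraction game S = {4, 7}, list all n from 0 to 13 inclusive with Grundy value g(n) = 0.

Compute g(0), g(1), … for moves {4, 7}:
k:     0  1  2  3  4  5  6  7  8  9 10 11 12 13
g(k):  0  0  0  0  1  1  1  1  2  2  2  0  0  0
The P-positions (g = 0) in 0..13 are 0, 1, 2, 3, 11, 12, 13.

0, 1, 2, 3, 11, 12, 13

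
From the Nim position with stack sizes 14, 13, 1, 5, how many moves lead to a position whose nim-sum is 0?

3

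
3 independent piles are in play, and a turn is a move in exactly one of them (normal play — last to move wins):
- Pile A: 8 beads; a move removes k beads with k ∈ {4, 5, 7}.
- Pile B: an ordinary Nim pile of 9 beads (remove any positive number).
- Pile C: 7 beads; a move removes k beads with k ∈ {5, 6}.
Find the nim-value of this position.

10

Build the Grundy sequence for pile A with g(k) = mex{g(k−s) : s ∈ {4, 5, 7}, s ≤ k}:
k:     0  1  2  3  4  5  6  7  8
g(k):  0  0  0  0  1  1  1  1  2
So g(8) = 2.
Pile B is a plain Nim pile of size 9, so its Grundy value is 9.
Build the Grundy sequence for pile C with g(k) = mex{g(k−s) : s ∈ {5, 6}, s ≤ k}:
k:     0  1  2  3  4  5  6  7
g(k):  0  0  0  0  0  1  1  1
So g(7) = 1.
By the Sprague-Grundy theorem, the Grundy value of a sum of independent games is the XOR of the component values.
Combined value = 2 ⊕ 9 ⊕ 1 = 10.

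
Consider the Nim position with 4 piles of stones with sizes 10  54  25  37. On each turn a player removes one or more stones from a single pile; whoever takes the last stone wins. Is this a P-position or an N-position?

Nim-sum: 10 ⊕ 54 ⊕ 25 ⊕ 37 = 0.
The nim-sum is 0, so this is a P-position: the player to move is in a losing position under optimal play.

P-position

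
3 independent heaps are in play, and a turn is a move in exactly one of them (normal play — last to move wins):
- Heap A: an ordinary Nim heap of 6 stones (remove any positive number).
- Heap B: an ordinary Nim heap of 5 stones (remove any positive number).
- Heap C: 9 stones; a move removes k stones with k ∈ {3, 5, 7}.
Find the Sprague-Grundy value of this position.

Heap A is a plain Nim heap of size 6, so its Grundy value is 6.
Heap B is a plain Nim heap of size 5, so its Grundy value is 5.
Build the Grundy sequence for heap C with g(k) = mex{g(k−s) : s ∈ {3, 5, 7}, s ≤ k}:
g(0) = mex{} = 0
g(1) = mex{} = 0
g(2) = mex{} = 0
g(3) = mex{0} = 1
g(4) = mex{0} = 1
g(5) = mex{0} = 1
g(6) = mex{0,1} = 2
g(7) = mex{0,1} = 2
g(8) = mex{0,1} = 2
g(9) = mex{0,1,2} = 3
So g(9) = 3.
By the Sprague-Grundy theorem, the Grundy value of a sum of independent games is the XOR of the component values.
Combined value = 6 ⊕ 5 ⊕ 3 = 0.

0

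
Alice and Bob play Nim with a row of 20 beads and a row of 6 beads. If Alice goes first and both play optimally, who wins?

Alice wins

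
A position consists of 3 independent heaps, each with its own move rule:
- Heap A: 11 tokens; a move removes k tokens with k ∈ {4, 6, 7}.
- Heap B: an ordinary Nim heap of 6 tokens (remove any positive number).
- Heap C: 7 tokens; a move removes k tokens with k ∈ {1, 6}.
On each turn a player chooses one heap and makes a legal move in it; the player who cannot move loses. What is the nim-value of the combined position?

6

Build the Grundy sequence for heap A with g(k) = mex{g(k−s) : s ∈ {4, 6, 7}, s ≤ k}:
g(0) = mex{} = 0
g(1) = mex{} = 0
g(2) = mex{} = 0
g(3) = mex{} = 0
g(4) = mex{0} = 1
g(5) = mex{0} = 1
g(6) = mex{0} = 1
g(7) = mex{0} = 1
g(8) = mex{0,1} = 2
g(9) = mex{0,1} = 2
g(10) = mex{0,1} = 2
g(11) = mex{1} = 0
So g(11) = 0.
Heap B is a plain Nim heap of size 6, so its Grundy value is 6.
Grundy values for heap C (subtraction set {1, 6}):
g(0) = mex{} = 0
g(1) = mex{0} = 1
g(2) = mex{1} = 0
g(3) = mex{0} = 1
g(4) = mex{1} = 0
g(5) = mex{0} = 1
g(6) = mex{0,1} = 2
g(7) = mex{1,2} = 0
So g(7) = 0.
By the Sprague-Grundy theorem, the Grundy value of a sum of independent games is the XOR of the component values.
Combined value = 0 XOR 6 XOR 0 = 6.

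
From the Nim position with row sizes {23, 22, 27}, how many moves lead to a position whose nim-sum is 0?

Compute the nim-sum pairwise:
23 XOR 22 = 1
1 XOR 27 = 26
The overall nim-sum is X = 26. A row of size p has a winning move iff p XOR X < p (reduce it to p XOR X).
  23: 23 XOR 26 = 13 < 23 — winning move (to 13).
  22: 22 XOR 26 = 12 < 22 — winning move (to 12).
  27: 27 XOR 26 = 1 < 27 — winning move (to 1).
That gives 3 winning moves.

3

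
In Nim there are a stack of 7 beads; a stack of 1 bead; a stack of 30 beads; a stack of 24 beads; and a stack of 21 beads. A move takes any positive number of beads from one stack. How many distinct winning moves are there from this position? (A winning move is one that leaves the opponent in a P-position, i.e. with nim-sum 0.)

3

Write each in binary and XOR column by column:
  00111  (7)
  00001  (1)
  11110  (30)
  11000  (24)
  10101  (21)
  -----
  10101  (21)
The overall nim-sum is X = 21. A stack of size p has a winning move iff p XOR X < p (reduce it to p XOR X).
  7: 7 XOR 21 = 18 ≥ 7 — no move.
  1: 1 XOR 21 = 20 ≥ 1 — no move.
  30: 30 XOR 21 = 11 < 30 — winning move (to 11).
  24: 24 XOR 21 = 13 < 24 — winning move (to 13).
  21: 21 XOR 21 = 0 < 21 — winning move (to 0).
That gives 3 winning moves.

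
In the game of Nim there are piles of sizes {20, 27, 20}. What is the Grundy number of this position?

27

Nim-sum: 20 ⊕ 27 ⊕ 20 = 27.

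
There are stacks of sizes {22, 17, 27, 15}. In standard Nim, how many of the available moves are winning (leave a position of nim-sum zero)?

Compute the nim-sum pairwise:
22 ⊕ 17 = 7
7 ⊕ 27 = 28
28 ⊕ 15 = 19
The overall nim-sum is X = 19. A stack of size p has a winning move iff p XOR X < p (reduce it to p XOR X).
  22: 22 XOR 19 = 5 < 22 — winning move (to 5).
  17: 17 XOR 19 = 2 < 17 — winning move (to 2).
  27: 27 XOR 19 = 8 < 27 — winning move (to 8).
  15: 15 XOR 19 = 28 ≥ 15 — no move.
That gives 3 winning moves.

3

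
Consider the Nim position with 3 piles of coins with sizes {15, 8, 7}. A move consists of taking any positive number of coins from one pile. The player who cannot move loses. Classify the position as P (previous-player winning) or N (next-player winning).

Bitwise XOR of the heap sizes:
  1111  (15)
  1000  (8)
  0111  (7)
  ----
  0000  (0)
The nim-sum is 0, so this is a P-position: the player to move is in a losing position under optimal play.

P-position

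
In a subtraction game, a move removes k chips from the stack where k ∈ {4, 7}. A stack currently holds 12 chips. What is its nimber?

0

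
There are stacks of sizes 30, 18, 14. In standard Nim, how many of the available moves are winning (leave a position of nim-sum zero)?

3

Compute the nim-sum pairwise:
30 XOR 18 = 12
12 XOR 14 = 2
The overall nim-sum is X = 2. A stack of size p has a winning move iff p XOR X < p (reduce it to p XOR X).
  30: 30 XOR 2 = 28 < 30 — winning move (to 28).
  18: 18 XOR 2 = 16 < 18 — winning move (to 16).
  14: 14 XOR 2 = 12 < 14 — winning move (to 12).
That gives 3 winning moves.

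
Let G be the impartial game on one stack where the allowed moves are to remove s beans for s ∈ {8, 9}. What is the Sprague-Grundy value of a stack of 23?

0

Compute g(0), g(1), … for moves {8, 9}:
k:     0  1  2  3  4  5  6  7  8  9 10 11 12 13 14 15 16 17 18 19 20 21 22 23
g(k):  0  0  0  0  0  0  0  0  1  1  1  1  1  1  1  1  2  0  0  0  0  0  0  0
So g(23) = 0.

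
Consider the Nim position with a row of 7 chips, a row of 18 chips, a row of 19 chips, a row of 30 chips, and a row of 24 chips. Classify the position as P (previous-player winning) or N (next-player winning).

P-position

Nim-sum: 7 ^ 18 ^ 19 ^ 30 ^ 24 = 0.
The nim-sum is 0, so this is a P-position: the player to move is in a losing position under optimal play.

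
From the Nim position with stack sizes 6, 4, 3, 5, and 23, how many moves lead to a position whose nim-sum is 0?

Compute the nim-sum pairwise:
6 ^ 4 = 2
2 ^ 3 = 1
1 ^ 5 = 4
4 ^ 23 = 19
The overall nim-sum is X = 19. A stack of size p has a winning move iff p XOR X < p (reduce it to p XOR X).
  6: 6 XOR 19 = 21 ≥ 6 — no move.
  4: 4 XOR 19 = 23 ≥ 4 — no move.
  3: 3 XOR 19 = 16 ≥ 3 — no move.
  5: 5 XOR 19 = 22 ≥ 5 — no move.
  23: 23 XOR 19 = 4 < 23 — winning move (to 4).
That gives 1 winning move.

1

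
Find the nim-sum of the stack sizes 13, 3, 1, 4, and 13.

6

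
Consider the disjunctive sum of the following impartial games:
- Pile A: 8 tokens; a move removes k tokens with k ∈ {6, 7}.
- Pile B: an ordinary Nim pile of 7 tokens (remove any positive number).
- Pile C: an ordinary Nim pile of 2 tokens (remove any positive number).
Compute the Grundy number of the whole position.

Build the Grundy sequence for pile A with g(k) = mex{g(k−s) : s ∈ {6, 7}, s ≤ k}:
k:     0  1  2  3  4  5  6  7  8
g(k):  0  0  0  0  0  0  1  1  1
So g(8) = 1.
Pile B is a plain Nim pile of size 7, so its Grundy value is 7.
Pile C is a plain Nim pile of size 2, so its Grundy value is 2.
The value of a disjunctive sum is the nim-sum of the parts.
Combined value = 1 XOR 7 XOR 2 = 4.

4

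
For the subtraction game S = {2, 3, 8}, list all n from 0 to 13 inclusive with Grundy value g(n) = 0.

Grundy values for subtraction set {2, 3, 8}:
k:     0  1  2  3  4  5  6  7  8  9 10 11 12 13
g(k):  0  0  1  1  2  0  0  1  1  2  0  0  1  1
The P-positions (g = 0) in 0..13 are 0, 1, 5, 6, 10, 11.

0, 1, 5, 6, 10, 11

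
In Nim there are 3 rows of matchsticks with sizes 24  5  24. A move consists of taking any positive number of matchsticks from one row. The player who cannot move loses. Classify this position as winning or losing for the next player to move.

Write each in binary and XOR column by column:
  11000  (24)
  00101  (5)
  11000  (24)
  -----
  00101  (5)
The nim-sum is 5 ≠ 0, so this is an N-position: the player to move can win.

Winning position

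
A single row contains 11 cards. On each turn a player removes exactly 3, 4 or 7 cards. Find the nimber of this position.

Build the Grundy sequence with g(k) = mex{g(k−s) : s ∈ {3, 4, 7}, s ≤ k}:
g(0) = mex{} = 0
g(1) = mex{} = 0
g(2) = mex{} = 0
g(3) = mex{0} = 1
g(4) = mex{0} = 1
g(5) = mex{0} = 1
g(6) = mex{0,1} = 2
g(7) = mex{0,1} = 2
g(8) = mex{0,1} = 2
g(9) = mex{0,1,2} = 3
g(10) = mex{1,2} = 0
g(11) = mex{1,2} = 0
So g(11) = 0.

0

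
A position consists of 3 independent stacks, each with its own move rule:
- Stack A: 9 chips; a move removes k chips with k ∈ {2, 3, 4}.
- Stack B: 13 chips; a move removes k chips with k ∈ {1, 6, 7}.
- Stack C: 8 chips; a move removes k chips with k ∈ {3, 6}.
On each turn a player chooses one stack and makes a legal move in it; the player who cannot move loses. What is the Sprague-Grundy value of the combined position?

2

For stack A, compute g(0), g(1), … with moves {2, 3, 4}:
k:     0  1  2  3  4  5  6  7  8  9
g(k):  0  0  1  1  2  2  0  0  1  1
So g(9) = 1.
For stack B, compute g(0), g(1), … with moves {1, 6, 7}:
k:     0  1  2  3  4  5  6  7  8  9 10 11 12 13
g(k):  0  1  0  1  0  1  2  3  2  3  2  3  0  1
So g(13) = 1.
Grundy values for stack C (subtraction set {3, 6}):
k:     0  1  2  3  4  5  6  7  8
g(k):  0  0  0  1  1  1  2  2  2
So g(8) = 2.
By the Sprague-Grundy theorem, the Grundy value of a sum of independent games is the XOR of the component values.
Combined value = 1 XOR 1 XOR 2 = 2.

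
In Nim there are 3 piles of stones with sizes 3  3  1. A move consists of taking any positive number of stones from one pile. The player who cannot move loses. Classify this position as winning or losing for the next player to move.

Compute the nim-sum pairwise:
3 XOR 3 = 0
0 XOR 1 = 1
The nim-sum is 1 ≠ 0, so this is an N-position: the player to move can win.

Winning position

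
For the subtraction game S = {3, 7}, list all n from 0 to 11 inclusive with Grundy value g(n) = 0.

0, 1, 2, 6, 10, 11

Grundy values for subtraction set {3, 7}:
g(0) = mex{} = 0
g(1) = mex{} = 0
g(2) = mex{} = 0
g(3) = mex{0} = 1
g(4) = mex{0} = 1
g(5) = mex{0} = 1
g(6) = mex{1} = 0
g(7) = mex{0,1} = 2
g(8) = mex{0,1} = 2
g(9) = mex{0} = 1
g(10) = mex{1,2} = 0
g(11) = mex{1,2} = 0
The P-positions (g = 0) in 0..11 are 0, 1, 2, 6, 10, 11.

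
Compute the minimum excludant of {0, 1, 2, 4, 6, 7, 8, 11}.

The values 0, 1, 2 are all present; 3 is the first non-negative integer missing from the set.

3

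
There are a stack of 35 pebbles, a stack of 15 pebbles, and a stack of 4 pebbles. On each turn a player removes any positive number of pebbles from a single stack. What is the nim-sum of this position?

Nim-sum: 35 ^ 15 ^ 4 = 40.

40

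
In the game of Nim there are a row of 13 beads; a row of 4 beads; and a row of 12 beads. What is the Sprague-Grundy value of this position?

5

Compute the nim-sum pairwise:
13 XOR 4 = 9
9 XOR 12 = 5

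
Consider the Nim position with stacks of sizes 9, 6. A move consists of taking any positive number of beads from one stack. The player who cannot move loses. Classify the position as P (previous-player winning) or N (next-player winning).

N-position

Nim-sum: 9 ^ 6 = 15.
The nim-sum is 15 ≠ 0, so this is an N-position: the player to move can win.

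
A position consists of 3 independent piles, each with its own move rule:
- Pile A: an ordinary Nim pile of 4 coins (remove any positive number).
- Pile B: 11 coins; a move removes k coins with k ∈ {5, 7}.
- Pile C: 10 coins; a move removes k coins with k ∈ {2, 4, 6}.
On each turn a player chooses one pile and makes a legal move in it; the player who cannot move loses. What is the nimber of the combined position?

7

Pile A is a plain Nim pile of size 4, so its Grundy value is 4.
For pile B, compute g(0), g(1), … with moves {5, 7}:
k:     0  1  2  3  4  5  6  7  8  9 10 11
g(k):  0  0  0  0  0  1  1  1  1  1  2  2
So g(11) = 2.
Grundy values for pile C (subtraction set {2, 4, 6}):
k:     0  1  2  3  4  5  6  7  8  9 10
g(k):  0  0  1  1  2  2  3  3  0  0  1
So g(10) = 1.
The value of a disjunctive sum is the nim-sum of the parts.
Combined value = 4 ⊕ 2 ⊕ 1 = 7.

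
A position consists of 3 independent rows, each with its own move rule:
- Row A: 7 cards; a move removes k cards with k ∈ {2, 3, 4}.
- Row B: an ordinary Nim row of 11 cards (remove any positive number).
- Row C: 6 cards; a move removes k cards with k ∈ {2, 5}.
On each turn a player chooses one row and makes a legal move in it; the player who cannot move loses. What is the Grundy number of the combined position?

10

For row A, compute g(0), g(1), … with moves {2, 3, 4}:
k:     0  1  2  3  4  5  6  7
g(k):  0  0  1  1  2  2  0  0
So g(7) = 0.
Row B is a plain Nim row of size 11, so its Grundy value is 11.
Grundy values for row C (subtraction set {2, 5}):
g(0) = mex{} = 0
g(1) = mex{} = 0
g(2) = mex{0} = 1
g(3) = mex{0} = 1
g(4) = mex{1} = 0
g(5) = mex{0,1} = 2
g(6) = mex{0} = 1
So g(6) = 1.
By the Sprague-Grundy theorem, the Grundy value of a sum of independent games is the XOR of the component values.
Combined value = 0 XOR 11 XOR 1 = 10.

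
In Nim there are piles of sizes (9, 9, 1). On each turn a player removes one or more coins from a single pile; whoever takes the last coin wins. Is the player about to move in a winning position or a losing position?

Nim-sum: 9 XOR 9 XOR 1 = 1.
The nim-sum is 1 ≠ 0, so this is an N-position: the player to move can win.

Winning position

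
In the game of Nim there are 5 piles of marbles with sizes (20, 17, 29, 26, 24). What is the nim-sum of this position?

26

Compute the nim-sum pairwise:
20 XOR 17 = 5
5 XOR 29 = 24
24 XOR 26 = 2
2 XOR 24 = 26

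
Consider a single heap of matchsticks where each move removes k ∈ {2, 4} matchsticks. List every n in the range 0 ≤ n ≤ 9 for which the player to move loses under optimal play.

Compute g(0), g(1), … for moves {2, 4}:
k:     0  1  2  3  4  5  6  7  8  9
g(k):  0  0  1  1  2  2  0  0  1  1
The P-positions (g = 0) in 0..9 are 0, 1, 6, 7.

0, 1, 6, 7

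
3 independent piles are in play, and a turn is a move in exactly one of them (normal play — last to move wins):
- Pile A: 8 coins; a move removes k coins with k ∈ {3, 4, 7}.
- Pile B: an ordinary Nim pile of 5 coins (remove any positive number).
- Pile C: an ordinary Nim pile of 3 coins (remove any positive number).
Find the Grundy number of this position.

For pile A, compute g(0), g(1), … with moves {3, 4, 7}:
k:     0  1  2  3  4  5  6  7  8
g(k):  0  0  0  1  1  1  2  2  2
So g(8) = 2.
Pile B is a plain Nim pile of size 5, so its Grundy value is 5.
Pile C is a plain Nim pile of size 3, so its Grundy value is 3.
The value of a disjunctive sum is the nim-sum of the parts.
Combined value = 2 ⊕ 5 ⊕ 3 = 4.

4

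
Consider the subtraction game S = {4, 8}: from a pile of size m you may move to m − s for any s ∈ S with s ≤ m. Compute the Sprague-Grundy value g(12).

0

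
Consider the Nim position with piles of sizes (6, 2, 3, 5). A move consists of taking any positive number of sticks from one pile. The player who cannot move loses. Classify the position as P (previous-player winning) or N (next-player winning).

N-position

Nim-sum: 6 ^ 2 ^ 3 ^ 5 = 2.
The nim-sum is 2 ≠ 0, so this is an N-position: the player to move can win.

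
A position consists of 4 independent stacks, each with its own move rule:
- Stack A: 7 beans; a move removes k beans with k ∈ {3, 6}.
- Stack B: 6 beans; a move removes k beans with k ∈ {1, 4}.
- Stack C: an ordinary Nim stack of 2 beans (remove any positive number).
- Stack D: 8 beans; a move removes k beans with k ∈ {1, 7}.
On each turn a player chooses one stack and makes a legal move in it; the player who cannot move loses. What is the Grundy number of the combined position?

1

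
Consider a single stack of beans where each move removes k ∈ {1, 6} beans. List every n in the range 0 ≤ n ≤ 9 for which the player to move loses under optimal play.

0, 2, 4, 7, 9

Compute g(0), g(1), … for moves {1, 6}:
k:     0  1  2  3  4  5  6  7  8  9
g(k):  0  1  0  1  0  1  2  0  1  0
The P-positions (g = 0) in 0..9 are 0, 2, 4, 7, 9.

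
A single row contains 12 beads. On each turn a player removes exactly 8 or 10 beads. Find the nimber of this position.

1

Grundy values for subtraction set {8, 10}:
k:     0  1  2  3  4  5  6  7  8  9 10 11 12
g(k):  0  0  0  0  0  0  0  0  1  1  1  1  1
So g(12) = 1.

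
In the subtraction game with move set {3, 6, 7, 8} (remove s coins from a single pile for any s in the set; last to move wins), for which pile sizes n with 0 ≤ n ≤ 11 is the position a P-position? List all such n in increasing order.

0, 1, 2, 11

Grundy values for subtraction set {3, 6, 7, 8}:
k:     0  1  2  3  4  5  6  7  8  9 10 11
g(k):  0  0  0  1  1  1  2  2  2  3  3  0
The P-positions (g = 0) in 0..11 are 0, 1, 2, 11.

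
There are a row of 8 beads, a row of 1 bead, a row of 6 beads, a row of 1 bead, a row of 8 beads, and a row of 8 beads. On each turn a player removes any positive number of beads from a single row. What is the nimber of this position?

14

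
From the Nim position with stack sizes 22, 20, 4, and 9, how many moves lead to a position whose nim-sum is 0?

1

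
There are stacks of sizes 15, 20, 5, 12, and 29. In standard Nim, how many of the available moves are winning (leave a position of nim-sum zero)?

3

Compute the nim-sum pairwise:
15 ^ 20 = 27
27 ^ 5 = 30
30 ^ 12 = 18
18 ^ 29 = 15
The overall nim-sum is X = 15. A stack of size p has a winning move iff p XOR X < p (reduce it to p XOR X).
  15: 15 XOR 15 = 0 < 15 — winning move (to 0).
  20: 20 XOR 15 = 27 ≥ 20 — no move.
  5: 5 XOR 15 = 10 ≥ 5 — no move.
  12: 12 XOR 15 = 3 < 12 — winning move (to 3).
  29: 29 XOR 15 = 18 < 29 — winning move (to 18).
That gives 3 winning moves.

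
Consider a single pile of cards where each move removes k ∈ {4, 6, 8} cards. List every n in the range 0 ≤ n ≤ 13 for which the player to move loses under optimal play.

0, 1, 2, 3, 12, 13

Build the Grundy sequence with g(k) = mex{g(k−s) : s ∈ {4, 6, 8}, s ≤ k}:
k:     0  1  2  3  4  5  6  7  8  9 10 11 12 13
g(k):  0  0  0  0  1  1  1  1  2  2  2  2  0  0
The P-positions (g = 0) in 0..13 are 0, 1, 2, 3, 12, 13.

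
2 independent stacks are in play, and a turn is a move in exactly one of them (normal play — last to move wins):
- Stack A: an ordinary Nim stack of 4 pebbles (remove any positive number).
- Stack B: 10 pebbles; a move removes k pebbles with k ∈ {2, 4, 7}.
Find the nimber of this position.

Stack A is a plain Nim stack of size 4, so its Grundy value is 4.
Grundy values for stack B (subtraction set {2, 4, 7}):
k:     0  1  2  3  4  5  6  7  8  9 10
g(k):  0  0  1  1  2  2  0  3  1  0  2
So g(10) = 2.
By the Sprague-Grundy theorem, the Grundy value of a sum of independent games is the XOR of the component values.
Combined value = 4 XOR 2 = 6.

6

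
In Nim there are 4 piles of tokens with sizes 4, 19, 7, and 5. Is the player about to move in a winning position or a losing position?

Winning position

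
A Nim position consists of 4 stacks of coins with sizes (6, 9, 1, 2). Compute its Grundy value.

In binary:
  0110  (6)
  1001  (9)
  0001  (1)
  0010  (2)
  ----
  1100  (12)

12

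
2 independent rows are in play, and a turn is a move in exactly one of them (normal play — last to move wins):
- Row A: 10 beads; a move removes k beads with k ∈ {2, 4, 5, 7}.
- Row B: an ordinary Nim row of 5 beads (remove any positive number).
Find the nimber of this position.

5

Build the Grundy sequence for row A with g(k) = mex{g(k−s) : s ∈ {2, 4, 5, 7}, s ≤ k}:
k:     0  1  2  3  4  5  6  7  8  9 10
g(k):  0  0  1  1  2  2  3  3  4  0  0
So g(10) = 0.
Row B is a plain Nim row of size 5, so its Grundy value is 5.
By the Sprague-Grundy theorem, the Grundy value of a sum of independent games is the XOR of the component values.
Combined value = 0 ⊕ 5 = 5.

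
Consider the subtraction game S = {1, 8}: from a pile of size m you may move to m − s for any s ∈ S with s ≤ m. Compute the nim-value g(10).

1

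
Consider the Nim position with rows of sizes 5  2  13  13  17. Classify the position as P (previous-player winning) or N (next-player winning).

N-position

Compute the nim-sum pairwise:
5 XOR 2 = 7
7 XOR 13 = 10
10 XOR 13 = 7
7 XOR 17 = 22
The nim-sum is 22 ≠ 0, so this is an N-position: the player to move can win.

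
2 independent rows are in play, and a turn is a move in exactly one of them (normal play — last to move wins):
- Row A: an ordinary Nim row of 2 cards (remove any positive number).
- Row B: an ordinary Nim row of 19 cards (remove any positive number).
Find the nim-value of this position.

17

Row A is a plain Nim row of size 2, so its Grundy value is 2.
Row B is a plain Nim row of size 19, so its Grundy value is 19.
The value of a disjunctive sum is the nim-sum of the parts.
Combined value = 2 ⊕ 19 = 17.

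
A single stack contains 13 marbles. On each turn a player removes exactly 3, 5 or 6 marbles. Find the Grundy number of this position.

Build the Grundy sequence with g(k) = mex{g(k−s) : s ∈ {3, 5, 6}, s ≤ k}:
k:     0  1  2  3  4  5  6  7  8  9 10 11 12 13
g(k):  0  0  0  1  1  1  2  2  2  0  0  0  1  1
So g(13) = 1.

1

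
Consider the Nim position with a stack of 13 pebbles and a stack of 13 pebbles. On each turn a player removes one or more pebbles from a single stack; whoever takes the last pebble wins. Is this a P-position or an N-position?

Compute the nim-sum pairwise:
13 XOR 13 = 0
The nim-sum is 0, so this is a P-position: the player to move is in a losing position under optimal play.

P-position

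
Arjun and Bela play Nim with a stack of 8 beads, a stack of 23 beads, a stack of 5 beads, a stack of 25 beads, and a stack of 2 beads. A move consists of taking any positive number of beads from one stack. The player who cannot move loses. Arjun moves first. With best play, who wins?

Compute the nim-sum pairwise:
8 ^ 23 = 31
31 ^ 5 = 26
26 ^ 25 = 3
3 ^ 2 = 1
The nim-sum is 1 ≠ 0, so this is an N-position: the player to move can win; Arjun has a winning move.

Arjun wins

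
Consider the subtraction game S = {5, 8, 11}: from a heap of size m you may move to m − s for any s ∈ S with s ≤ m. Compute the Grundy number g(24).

1

Build the Grundy sequence with g(k) = mex{g(k−s) : s ∈ {5, 8, 11}, s ≤ k}:
k:     0  1  2  3  4  5  6  7  8  9 10 11 12 13 14 15 16 17 18 19 20 21 22 23 24
g(k):  0  0  0  0  0  1  1  1  1  1  2  2  2  2  2  3  0  0  0  0  0  1  1  1  1
So g(24) = 1.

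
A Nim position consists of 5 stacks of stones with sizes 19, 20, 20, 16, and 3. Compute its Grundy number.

0

Compute the nim-sum pairwise:
19 ^ 20 = 7
7 ^ 20 = 19
19 ^ 16 = 3
3 ^ 3 = 0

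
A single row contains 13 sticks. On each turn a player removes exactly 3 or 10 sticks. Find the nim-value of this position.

Build the Grundy sequence with g(k) = mex{g(k−s) : s ∈ {3, 10}, s ≤ k}:
g(0) = mex{} = 0
g(1) = mex{} = 0
g(2) = mex{} = 0
g(3) = mex{0} = 1
g(4) = mex{0} = 1
g(5) = mex{0} = 1
g(6) = mex{1} = 0
g(7) = mex{1} = 0
g(8) = mex{1} = 0
g(9) = mex{0} = 1
g(10) = mex{0} = 1
g(11) = mex{0} = 1
g(12) = mex{0,1} = 2
g(13) = mex{1} = 0
So g(13) = 0.

0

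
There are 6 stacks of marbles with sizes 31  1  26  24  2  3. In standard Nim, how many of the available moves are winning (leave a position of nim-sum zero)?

3

Nim-sum: 31 ⊕ 1 ⊕ 26 ⊕ 24 ⊕ 2 ⊕ 3 = 29.
The overall nim-sum is X = 29. A stack of size p has a winning move iff p XOR X < p (reduce it to p XOR X).
  31: 31 XOR 29 = 2 < 31 — winning move (to 2).
  1: 1 XOR 29 = 28 ≥ 1 — no move.
  26: 26 XOR 29 = 7 < 26 — winning move (to 7).
  24: 24 XOR 29 = 5 < 24 — winning move (to 5).
  2: 2 XOR 29 = 31 ≥ 2 — no move.
  3: 3 XOR 29 = 30 ≥ 3 — no move.
That gives 3 winning moves.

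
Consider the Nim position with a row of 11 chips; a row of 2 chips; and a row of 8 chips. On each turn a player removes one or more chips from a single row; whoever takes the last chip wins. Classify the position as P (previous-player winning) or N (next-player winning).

Nim-sum: 11 ⊕ 2 ⊕ 8 = 1.
The nim-sum is 1 ≠ 0, so this is an N-position: the player to move can win.

N-position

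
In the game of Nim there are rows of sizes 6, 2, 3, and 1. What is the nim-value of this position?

In binary:
  110  (6)
  010  (2)
  011  (3)
  001  (1)
  ---
  110  (6)

6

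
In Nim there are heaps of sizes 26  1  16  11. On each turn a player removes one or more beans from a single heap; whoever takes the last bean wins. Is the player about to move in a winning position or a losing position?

Nim-sum: 26 ^ 1 ^ 16 ^ 11 = 0.
The nim-sum is 0, so this is a P-position: the player to move is in a losing position under optimal play.

Losing position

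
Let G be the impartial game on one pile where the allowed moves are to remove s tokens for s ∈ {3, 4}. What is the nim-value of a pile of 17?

Grundy values for subtraction set {3, 4}:
k:     0  1  2  3  4  5  6  7  8  9 10 11 12 13 14 15 16 17
g(k):  0  0  0  1  1  1  2  0  0  0  1  1  1  2  0  0  0  1
So g(17) = 1.

1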